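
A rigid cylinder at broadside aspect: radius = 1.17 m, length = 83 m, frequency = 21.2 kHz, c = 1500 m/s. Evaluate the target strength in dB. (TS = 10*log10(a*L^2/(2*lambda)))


lambda = 1500/21200 = 0.07075 m
TS = 10*log10(1.17*83^2/(2*0.07075)) = 47.56

47.56 dB


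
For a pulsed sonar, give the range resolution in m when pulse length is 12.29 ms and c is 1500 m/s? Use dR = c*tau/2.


9.2175 m


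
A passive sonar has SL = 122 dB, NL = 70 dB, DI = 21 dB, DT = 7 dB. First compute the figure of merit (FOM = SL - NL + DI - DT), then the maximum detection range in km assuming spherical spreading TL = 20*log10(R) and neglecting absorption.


Step 1: FOM = SL - NL + DI - DT = 122 - 70 + 21 - 7 = 66 dB
Step 2: at max range FOM = TL = 20*log10(R), so R = 10^(66/20) = 1995.26 m = 2.0 km

2.0 km


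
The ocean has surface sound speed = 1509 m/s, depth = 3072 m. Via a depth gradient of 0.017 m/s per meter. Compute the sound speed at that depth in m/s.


1561.224 m/s


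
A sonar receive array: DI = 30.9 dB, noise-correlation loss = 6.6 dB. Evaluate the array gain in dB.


AG = DI - L_corr = 30.9 - 6.6 = 24.3

24.3 dB


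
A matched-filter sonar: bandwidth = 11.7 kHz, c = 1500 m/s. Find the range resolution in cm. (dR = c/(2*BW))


6.41 cm


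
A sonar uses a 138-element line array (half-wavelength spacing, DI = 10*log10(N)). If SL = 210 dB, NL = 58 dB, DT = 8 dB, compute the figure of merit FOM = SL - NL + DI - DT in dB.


Step 1: DI = 10*log10(138) = 21.4 dB
Step 2: FOM = SL - NL + DI - DT = 210 - 58 + 21.4 - 8 = 165.4

165.4 dB


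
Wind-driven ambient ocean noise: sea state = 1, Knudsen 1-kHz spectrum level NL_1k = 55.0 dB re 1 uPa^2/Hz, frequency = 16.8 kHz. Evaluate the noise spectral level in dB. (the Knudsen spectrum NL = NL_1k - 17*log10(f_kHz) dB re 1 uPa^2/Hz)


34.17 dB


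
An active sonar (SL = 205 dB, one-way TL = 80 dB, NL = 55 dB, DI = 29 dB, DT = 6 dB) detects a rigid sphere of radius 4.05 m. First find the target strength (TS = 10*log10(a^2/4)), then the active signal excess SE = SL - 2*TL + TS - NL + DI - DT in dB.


Step 1: TS = 10*log10(4.05^2/4) = 6.13 dB
Step 2: SE = SL - 2*TL + TS - NL + DI - DT = 205 - 2*80 + (6.13) - 55 + 29 - 6 = 19.13

19.13 dB


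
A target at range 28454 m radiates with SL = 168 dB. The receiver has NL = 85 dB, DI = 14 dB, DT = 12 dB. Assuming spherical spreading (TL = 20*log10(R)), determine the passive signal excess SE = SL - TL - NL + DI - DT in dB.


Step 1: TL = 20*log10(28454) = 89.08 dB
Step 2: SE = 168 - 89.08 - 85 + 14 - 12 = -4.08

-4.08 dB


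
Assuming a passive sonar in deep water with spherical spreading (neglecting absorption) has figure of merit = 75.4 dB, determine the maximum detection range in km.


At max range FOM = TL, so 20*log10(R) = 75.4
R = 10^(75.4/20) = 5888.44 m = 5.89 km

5.89 km


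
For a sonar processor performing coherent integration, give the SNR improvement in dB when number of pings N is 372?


Gain = 10*log10(372) = 25.71

25.71 dB


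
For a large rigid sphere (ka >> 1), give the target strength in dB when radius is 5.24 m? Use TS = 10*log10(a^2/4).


TS = 10*log10(5.24^2 / 4) = 10*log10(6.8644) = 8.37

8.37 dB


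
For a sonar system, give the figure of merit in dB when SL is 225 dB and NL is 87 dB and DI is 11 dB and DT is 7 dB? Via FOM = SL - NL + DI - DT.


142 dB


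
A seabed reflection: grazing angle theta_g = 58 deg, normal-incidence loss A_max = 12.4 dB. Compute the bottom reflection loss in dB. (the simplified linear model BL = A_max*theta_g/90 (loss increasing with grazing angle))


BL = A_max * theta_g / 90 = 12.4 * 58 / 90 = 7.99

7.99 dB


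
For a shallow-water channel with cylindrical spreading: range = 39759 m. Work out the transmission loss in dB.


TL = 10*log10(39759) = 45.99

45.99 dB


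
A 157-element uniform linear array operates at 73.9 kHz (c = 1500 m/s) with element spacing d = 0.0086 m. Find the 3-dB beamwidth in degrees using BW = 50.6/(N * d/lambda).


Step 1: lambda = 1500/73900 = 0.0203 m
Step 2: d/lambda = 0.0086/0.0203 = 0.4236
Step 3: BW = 50.6/(N * d/lambda) = 50.6/(157 * 0.4236) = 0.76

0.76 deg


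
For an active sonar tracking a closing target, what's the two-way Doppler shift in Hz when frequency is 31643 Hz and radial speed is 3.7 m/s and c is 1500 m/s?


156.11 Hz


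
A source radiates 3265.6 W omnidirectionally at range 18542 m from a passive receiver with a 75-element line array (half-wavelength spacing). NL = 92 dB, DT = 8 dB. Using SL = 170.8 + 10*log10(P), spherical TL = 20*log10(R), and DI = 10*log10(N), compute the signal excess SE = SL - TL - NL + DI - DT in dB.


Step 1: SL = 170.8 + 10*log10(3265.6) = 205.94 dB
Step 2: TL = 20*log10(18542) = 85.36 dB
Step 3: DI = 10*log10(75) = 18.75 dB
Step 4: SE = SL - TL - NL + DI - DT = 205.94 - 85.36 - 92 + 18.75 - 8 = 39.33

39.33 dB


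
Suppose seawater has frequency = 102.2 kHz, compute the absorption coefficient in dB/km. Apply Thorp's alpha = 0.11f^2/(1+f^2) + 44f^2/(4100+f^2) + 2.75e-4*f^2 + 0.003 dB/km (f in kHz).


f^2 = 10444.84
alpha = 0.11*10444.84/(1+10444.84) + 44*10444.84/(4100+10444.84) + 2.75e-4*10444.84 + 0.003 = 34.582

34.582 dB/km


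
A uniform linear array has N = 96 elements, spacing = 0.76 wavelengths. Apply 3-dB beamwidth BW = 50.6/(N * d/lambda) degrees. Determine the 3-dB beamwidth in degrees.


BW = 50.6 / (96 * 0.76) = 50.6 / 72.96 = 0.69

0.69 deg


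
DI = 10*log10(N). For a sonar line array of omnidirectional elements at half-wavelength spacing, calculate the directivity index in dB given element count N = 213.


DI = 10*log10(213) = 23.28

23.28 dB


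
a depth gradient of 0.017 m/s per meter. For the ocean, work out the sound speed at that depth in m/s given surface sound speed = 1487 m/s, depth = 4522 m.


1563.874 m/s


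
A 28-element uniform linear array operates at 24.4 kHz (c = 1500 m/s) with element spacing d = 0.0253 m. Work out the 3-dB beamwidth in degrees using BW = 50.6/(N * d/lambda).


Step 1: lambda = 1500/24400 = 0.06148 m
Step 2: d/lambda = 0.0253/0.06148 = 0.4115
Step 3: BW = 50.6/(N * d/lambda) = 50.6/(28 * 0.4115) = 4.39

4.39 deg


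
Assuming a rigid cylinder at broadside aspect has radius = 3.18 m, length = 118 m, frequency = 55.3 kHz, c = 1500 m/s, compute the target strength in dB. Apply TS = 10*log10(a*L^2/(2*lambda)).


lambda = 1500/55300 = 0.02712 m
TS = 10*log10(3.18*118^2/(2*0.02712)) = 59.12

59.12 dB


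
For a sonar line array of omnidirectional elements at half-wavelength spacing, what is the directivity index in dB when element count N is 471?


DI = 10*log10(471) = 26.73

26.73 dB


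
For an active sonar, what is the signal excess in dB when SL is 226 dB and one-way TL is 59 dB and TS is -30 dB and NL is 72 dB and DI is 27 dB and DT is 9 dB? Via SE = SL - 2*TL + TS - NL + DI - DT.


SE = SL - 2*TL + TS - NL + DI - DT = 226 - 2*59 + (-30) - 72 + 27 - 9 = 24

24 dB


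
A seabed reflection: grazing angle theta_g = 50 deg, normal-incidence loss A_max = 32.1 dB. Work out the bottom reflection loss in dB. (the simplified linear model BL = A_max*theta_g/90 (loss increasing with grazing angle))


BL = A_max * theta_g / 90 = 32.1 * 50 / 90 = 17.83

17.83 dB


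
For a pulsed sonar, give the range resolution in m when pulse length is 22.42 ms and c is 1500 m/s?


16.815 m


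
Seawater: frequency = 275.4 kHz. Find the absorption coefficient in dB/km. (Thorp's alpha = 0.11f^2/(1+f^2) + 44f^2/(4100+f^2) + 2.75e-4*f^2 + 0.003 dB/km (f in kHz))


f^2 = 75845.16
alpha = 0.11*75845.16/(1+75845.16) + 44*75845.16/(4100+75845.16) + 2.75e-4*75845.16 + 0.003 = 62.714

62.714 dB/km


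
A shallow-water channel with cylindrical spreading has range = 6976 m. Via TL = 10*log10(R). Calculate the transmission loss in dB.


38.44 dB


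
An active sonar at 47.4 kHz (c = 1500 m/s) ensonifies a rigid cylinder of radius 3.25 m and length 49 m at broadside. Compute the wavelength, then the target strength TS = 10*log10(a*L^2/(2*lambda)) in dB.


Step 1: lambda = c/f = 1500/47400 = 0.03165 m
Step 2: TS = 10*log10(a*L^2/(2*lambda)) = 10*log10(3.25*49^2/(2*0.03165)) = 50.91

50.91 dB


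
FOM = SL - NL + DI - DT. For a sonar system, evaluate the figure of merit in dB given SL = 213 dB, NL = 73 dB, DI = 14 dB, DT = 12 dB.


FOM = SL - NL + DI - DT = 213 - 73 + 14 - 12 = 142

142 dB


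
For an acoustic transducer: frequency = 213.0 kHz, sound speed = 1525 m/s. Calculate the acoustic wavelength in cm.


0.72 cm


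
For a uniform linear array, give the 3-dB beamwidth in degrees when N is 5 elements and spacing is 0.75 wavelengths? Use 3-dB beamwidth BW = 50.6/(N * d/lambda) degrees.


BW = 50.6 / (5 * 0.75) = 50.6 / 3.75 = 13.49

13.49 deg


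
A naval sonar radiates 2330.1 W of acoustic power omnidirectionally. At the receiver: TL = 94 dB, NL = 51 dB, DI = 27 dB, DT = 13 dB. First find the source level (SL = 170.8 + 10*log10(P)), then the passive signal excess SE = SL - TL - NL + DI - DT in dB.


Step 1: SL = 170.8 + 10*log10(2330.1) = 204.47 dB
Step 2: SE = SL - TL - NL + DI - DT = 204.47 - 94 - 51 + 27 - 13 = 73.47

73.47 dB


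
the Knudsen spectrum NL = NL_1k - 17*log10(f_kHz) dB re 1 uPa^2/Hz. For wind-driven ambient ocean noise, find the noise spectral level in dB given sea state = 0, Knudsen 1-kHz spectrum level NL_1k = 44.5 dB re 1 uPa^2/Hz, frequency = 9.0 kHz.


NL = NL_1k - 17*log10(f_kHz) = 44.5 - 17*log10(9.0) = 44.5 - (16.22) = 28.28

28.28 dB


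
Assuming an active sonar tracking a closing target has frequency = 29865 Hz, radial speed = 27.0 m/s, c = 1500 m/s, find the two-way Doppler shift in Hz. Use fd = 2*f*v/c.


fd = 2*f*v/c = 2 * 29865 * 27.0 / 1500 = 1075.14

1075.14 Hz


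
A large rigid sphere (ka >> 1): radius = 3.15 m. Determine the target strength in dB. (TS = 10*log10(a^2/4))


3.95 dB


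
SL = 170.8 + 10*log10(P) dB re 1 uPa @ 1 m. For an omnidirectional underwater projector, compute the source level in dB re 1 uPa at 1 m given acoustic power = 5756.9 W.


SL = 170.8 + 10*log10(5756.9) = 170.8 + 37.6 = 208.4

208.4 dB


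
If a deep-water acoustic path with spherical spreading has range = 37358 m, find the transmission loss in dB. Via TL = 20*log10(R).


TL = 20*log10(37358) = 91.45

91.45 dB


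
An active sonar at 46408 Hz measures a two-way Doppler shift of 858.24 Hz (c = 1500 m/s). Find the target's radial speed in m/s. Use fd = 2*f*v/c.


From fd = 2*f*v/c, v = c*fd/(2*f) = 1500 * 858.24 / (2*46408) = 13.87

13.87 m/s


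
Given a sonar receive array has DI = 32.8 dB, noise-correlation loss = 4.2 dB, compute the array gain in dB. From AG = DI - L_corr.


AG = DI - L_corr = 32.8 - 4.2 = 28.6

28.6 dB


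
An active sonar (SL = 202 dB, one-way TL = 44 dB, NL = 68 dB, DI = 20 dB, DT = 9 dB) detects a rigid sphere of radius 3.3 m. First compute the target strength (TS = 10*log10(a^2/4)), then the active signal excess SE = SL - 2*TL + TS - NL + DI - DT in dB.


Step 1: TS = 10*log10(3.3^2/4) = 4.35 dB
Step 2: SE = SL - 2*TL + TS - NL + DI - DT = 202 - 2*44 + (4.35) - 68 + 20 - 9 = 61.35

61.35 dB


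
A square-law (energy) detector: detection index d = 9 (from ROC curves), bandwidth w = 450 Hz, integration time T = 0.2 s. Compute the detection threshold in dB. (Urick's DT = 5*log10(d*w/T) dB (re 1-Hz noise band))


DT = 5*log10(d*w/T) = 5*log10(9 * 450 / 0.2) = 5*log10(20250.0) = 21.53

21.53 dB


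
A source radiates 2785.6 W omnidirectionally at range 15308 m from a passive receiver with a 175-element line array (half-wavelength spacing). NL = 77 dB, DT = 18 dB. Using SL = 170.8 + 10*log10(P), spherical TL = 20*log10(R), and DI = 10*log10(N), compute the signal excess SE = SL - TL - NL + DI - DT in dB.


Step 1: SL = 170.8 + 10*log10(2785.6) = 205.25 dB
Step 2: TL = 20*log10(15308) = 83.7 dB
Step 3: DI = 10*log10(175) = 22.43 dB
Step 4: SE = SL - TL - NL + DI - DT = 205.25 - 83.7 - 77 + 22.43 - 18 = 48.98

48.98 dB


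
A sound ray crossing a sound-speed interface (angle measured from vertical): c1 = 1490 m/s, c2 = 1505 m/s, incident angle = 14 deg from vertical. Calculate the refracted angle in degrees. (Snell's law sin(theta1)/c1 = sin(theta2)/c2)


sin(theta2) = (c2/c1)*sin(theta1) = (1505/1490)*sin(14 deg) = 0.24436
theta2 = arcsin(0.24436) = 14.14

14.14 deg


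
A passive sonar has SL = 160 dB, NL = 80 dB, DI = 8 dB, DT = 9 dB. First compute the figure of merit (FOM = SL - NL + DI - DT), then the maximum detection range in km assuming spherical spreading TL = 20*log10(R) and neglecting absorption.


Step 1: FOM = SL - NL + DI - DT = 160 - 80 + 8 - 9 = 79 dB
Step 2: at max range FOM = TL = 20*log10(R), so R = 10^(79/20) = 8912.51 m = 8.91 km

8.91 km


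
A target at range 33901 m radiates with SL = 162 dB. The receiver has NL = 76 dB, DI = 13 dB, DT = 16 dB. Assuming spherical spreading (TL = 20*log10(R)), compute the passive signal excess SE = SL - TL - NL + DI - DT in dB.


-7.6 dB


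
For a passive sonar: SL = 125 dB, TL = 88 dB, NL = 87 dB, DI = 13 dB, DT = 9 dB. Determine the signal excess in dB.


SE = SL - TL - NL + DI - DT = 125 - 88 - 87 + 13 - 9 = -46

-46 dB


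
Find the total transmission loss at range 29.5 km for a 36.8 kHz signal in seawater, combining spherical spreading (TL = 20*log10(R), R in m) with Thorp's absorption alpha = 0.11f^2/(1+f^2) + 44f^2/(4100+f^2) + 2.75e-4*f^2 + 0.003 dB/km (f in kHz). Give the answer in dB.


Step 1 (Thorp): alpha = 0.11*1354.24/(1+1354.24) + 44*1354.24/(4100+1354.24) + 2.75e-4*1354.24 + 0.003 = 11.4101 dB/km
Step 2: TL_spread = 20*log10(29500) = 89.4 dB
Step 3: TL_abs = alpha*R = 11.4101 * 29.5 = 336.6 dB
Step 4: TL_total = 89.4 + 336.6 = 426.0

426.0 dB


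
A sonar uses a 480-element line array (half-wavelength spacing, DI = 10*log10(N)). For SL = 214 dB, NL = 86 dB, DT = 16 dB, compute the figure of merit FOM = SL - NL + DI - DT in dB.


Step 1: DI = 10*log10(480) = 26.81 dB
Step 2: FOM = SL - NL + DI - DT = 214 - 86 + 26.81 - 16 = 138.81

138.81 dB


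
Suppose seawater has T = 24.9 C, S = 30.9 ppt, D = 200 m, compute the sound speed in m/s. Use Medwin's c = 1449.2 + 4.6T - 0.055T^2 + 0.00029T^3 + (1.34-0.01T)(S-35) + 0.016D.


1532.84 m/s


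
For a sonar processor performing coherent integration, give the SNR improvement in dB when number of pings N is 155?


Gain = 10*log10(155) = 21.9

21.9 dB


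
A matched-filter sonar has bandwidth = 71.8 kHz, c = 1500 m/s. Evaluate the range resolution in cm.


dR = c/(2*BW) = 1500 / (2 * 71.8e3) = 0.0104 m = 1.04 cm

1.04 cm


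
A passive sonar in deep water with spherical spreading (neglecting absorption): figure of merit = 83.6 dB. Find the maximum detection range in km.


15.14 km


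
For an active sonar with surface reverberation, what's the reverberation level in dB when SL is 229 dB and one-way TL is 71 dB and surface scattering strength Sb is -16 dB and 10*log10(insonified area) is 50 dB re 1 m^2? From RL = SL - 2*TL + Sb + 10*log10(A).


RL = SL - 2*TL + Sb + 10*log10(A) = 229 - 2*71 + (-16) + 50 = 121

121 dB


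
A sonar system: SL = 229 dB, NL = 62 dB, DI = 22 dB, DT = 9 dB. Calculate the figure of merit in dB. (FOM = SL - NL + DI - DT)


FOM = SL - NL + DI - DT = 229 - 62 + 22 - 9 = 180

180 dB


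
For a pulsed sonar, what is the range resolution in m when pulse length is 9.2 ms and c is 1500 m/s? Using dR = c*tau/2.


dR = c*tau/2 = 1500 * 9.2e-3 / 2 = 6.9

6.9 m


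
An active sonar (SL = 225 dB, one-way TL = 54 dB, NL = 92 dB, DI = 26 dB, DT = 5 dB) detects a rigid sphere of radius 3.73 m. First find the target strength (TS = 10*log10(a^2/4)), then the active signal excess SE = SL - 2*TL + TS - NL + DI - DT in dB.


Step 1: TS = 10*log10(3.73^2/4) = 5.41 dB
Step 2: SE = SL - 2*TL + TS - NL + DI - DT = 225 - 2*54 + (5.41) - 92 + 26 - 5 = 51.41

51.41 dB


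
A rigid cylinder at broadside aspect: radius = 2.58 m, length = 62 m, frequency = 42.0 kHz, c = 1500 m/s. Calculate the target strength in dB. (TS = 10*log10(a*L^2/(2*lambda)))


lambda = 1500/42000 = 0.03571 m
TS = 10*log10(2.58*62^2/(2*0.03571)) = 51.43

51.43 dB


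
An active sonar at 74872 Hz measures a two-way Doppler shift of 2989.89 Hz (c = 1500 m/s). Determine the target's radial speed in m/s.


From fd = 2*f*v/c, v = c*fd/(2*f) = 1500 * 2989.89 / (2*74872) = 29.95

29.95 m/s


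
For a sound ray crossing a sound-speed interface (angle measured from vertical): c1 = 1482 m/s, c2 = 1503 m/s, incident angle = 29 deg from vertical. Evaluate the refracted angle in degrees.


sin(theta2) = (c2/c1)*sin(theta1) = (1503/1482)*sin(29 deg) = 0.49168
theta2 = arcsin(0.49168) = 29.45

29.45 deg


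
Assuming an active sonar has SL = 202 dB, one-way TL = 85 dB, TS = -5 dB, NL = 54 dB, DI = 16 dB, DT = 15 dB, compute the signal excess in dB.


SE = SL - 2*TL + TS - NL + DI - DT = 202 - 2*85 + (-5) - 54 + 16 - 15 = -26

-26 dB


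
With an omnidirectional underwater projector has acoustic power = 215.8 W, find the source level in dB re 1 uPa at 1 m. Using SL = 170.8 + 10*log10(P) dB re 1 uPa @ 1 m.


SL = 170.8 + 10*log10(215.8) = 170.8 + 23.34 = 194.14

194.14 dB


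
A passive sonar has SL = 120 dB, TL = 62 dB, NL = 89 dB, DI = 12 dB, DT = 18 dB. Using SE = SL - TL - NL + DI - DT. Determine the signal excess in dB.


SE = SL - TL - NL + DI - DT = 120 - 62 - 89 + 12 - 18 = -37

-37 dB


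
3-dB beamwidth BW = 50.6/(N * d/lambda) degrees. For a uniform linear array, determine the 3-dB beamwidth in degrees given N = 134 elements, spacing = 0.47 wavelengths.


BW = 50.6 / (134 * 0.47) = 50.6 / 62.98 = 0.8

0.8 deg


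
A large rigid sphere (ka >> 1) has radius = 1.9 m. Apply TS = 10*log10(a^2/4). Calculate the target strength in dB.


TS = 10*log10(1.9^2 / 4) = 10*log10(0.9025) = -0.45

-0.45 dB


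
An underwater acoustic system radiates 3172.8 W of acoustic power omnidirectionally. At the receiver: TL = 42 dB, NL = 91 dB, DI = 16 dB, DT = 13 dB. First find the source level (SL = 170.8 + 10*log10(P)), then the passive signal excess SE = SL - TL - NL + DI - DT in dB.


Step 1: SL = 170.8 + 10*log10(3172.8) = 205.81 dB
Step 2: SE = SL - TL - NL + DI - DT = 205.81 - 42 - 91 + 16 - 13 = 75.81

75.81 dB


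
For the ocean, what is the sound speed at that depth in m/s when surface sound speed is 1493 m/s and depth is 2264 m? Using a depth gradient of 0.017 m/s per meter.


c = 1493 + 0.017 * 2264 = 1531.488

1531.488 m/s


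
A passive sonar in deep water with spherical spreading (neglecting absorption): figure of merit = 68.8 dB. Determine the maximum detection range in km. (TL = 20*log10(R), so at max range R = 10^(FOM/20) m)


At max range FOM = TL, so 20*log10(R) = 68.8
R = 10^(68.8/20) = 2754.23 m = 2.75 km

2.75 km


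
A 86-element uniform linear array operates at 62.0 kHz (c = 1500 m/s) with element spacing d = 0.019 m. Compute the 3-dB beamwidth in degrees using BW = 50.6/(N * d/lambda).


0.75 deg


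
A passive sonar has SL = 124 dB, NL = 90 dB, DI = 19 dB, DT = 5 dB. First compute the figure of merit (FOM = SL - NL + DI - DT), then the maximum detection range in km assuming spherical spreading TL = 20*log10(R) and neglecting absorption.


Step 1: FOM = SL - NL + DI - DT = 124 - 90 + 19 - 5 = 48 dB
Step 2: at max range FOM = TL = 20*log10(R), so R = 10^(48/20) = 251.19 m = 0.25 km

0.25 km


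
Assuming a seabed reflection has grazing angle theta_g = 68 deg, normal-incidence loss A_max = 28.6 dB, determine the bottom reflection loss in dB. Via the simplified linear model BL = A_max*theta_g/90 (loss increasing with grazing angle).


BL = A_max * theta_g / 90 = 28.6 * 68 / 90 = 21.61

21.61 dB


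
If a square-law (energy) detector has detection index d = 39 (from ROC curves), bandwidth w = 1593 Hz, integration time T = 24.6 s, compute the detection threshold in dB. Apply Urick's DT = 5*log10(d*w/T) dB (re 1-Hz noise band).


DT = 5*log10(d*w/T) = 5*log10(39 * 1593 / 24.6) = 5*log10(2525.49) = 17.01

17.01 dB


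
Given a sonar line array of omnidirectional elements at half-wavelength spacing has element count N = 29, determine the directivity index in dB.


14.62 dB


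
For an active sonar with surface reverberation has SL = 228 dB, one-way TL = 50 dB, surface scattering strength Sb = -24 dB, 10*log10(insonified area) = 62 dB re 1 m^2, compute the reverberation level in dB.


RL = SL - 2*TL + Sb + 10*log10(A) = 228 - 2*50 + (-24) + 62 = 166

166 dB


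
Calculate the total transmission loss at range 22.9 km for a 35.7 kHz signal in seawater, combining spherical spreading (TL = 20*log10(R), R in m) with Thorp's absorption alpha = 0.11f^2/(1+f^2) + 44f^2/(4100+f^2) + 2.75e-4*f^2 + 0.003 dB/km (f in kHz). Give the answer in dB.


Step 1 (Thorp): alpha = 0.11*1274.49/(1+1274.49) + 44*1274.49/(4100+1274.49) + 2.75e-4*1274.49 + 0.003 = 10.8974 dB/km
Step 2: TL_spread = 20*log10(22900) = 87.2 dB
Step 3: TL_abs = alpha*R = 10.8974 * 22.9 = 249.55 dB
Step 4: TL_total = 87.2 + 249.55 = 336.75

336.75 dB


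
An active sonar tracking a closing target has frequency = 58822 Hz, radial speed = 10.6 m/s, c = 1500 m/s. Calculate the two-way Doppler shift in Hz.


fd = 2*f*v/c = 2 * 58822 * 10.6 / 1500 = 831.35

831.35 Hz


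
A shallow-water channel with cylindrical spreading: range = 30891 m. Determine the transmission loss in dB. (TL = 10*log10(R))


TL = 10*log10(30891) = 44.9

44.9 dB


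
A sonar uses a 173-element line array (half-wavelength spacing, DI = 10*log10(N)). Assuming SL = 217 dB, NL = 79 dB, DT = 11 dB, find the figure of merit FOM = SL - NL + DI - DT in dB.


Step 1: DI = 10*log10(173) = 22.38 dB
Step 2: FOM = SL - NL + DI - DT = 217 - 79 + 22.38 - 11 = 149.38

149.38 dB


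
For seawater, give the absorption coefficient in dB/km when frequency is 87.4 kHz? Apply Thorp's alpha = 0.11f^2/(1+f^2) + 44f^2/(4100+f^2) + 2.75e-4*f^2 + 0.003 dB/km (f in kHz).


30.846 dB/km


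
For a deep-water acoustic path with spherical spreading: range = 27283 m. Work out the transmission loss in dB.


TL = 20*log10(27283) = 88.72

88.72 dB


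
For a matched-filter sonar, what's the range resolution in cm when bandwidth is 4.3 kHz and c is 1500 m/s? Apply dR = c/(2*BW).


dR = c/(2*BW) = 1500 / (2 * 4.3e3) = 0.1744 m = 17.44 cm

17.44 cm


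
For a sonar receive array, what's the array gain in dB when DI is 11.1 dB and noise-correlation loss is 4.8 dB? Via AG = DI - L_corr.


6.3 dB


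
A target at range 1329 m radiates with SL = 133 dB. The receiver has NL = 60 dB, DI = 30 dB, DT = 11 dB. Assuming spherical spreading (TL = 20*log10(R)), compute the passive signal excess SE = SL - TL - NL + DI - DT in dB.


29.53 dB


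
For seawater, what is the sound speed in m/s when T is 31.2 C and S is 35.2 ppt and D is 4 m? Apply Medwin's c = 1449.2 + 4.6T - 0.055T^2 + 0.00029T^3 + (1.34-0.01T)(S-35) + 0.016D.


c = 1449.2 + 4.6*31.2 - 0.055*31.2^2 + 0.00029*31.2^3 + (1.34 - 0.01*31.2)*(35.2 - 35) + 0.016*4 = 1548.26

1548.26 m/s


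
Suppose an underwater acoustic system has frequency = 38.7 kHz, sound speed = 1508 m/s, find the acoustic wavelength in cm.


lambda = c/f = 1508 / 38700 = 0.039 m = 3.9 cm

3.9 cm


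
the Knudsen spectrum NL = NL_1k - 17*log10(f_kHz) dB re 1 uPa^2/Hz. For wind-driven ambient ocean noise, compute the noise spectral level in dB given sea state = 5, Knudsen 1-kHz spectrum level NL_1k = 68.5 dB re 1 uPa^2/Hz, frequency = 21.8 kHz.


NL = NL_1k - 17*log10(f_kHz) = 68.5 - 17*log10(21.8) = 68.5 - (22.75) = 45.75

45.75 dB


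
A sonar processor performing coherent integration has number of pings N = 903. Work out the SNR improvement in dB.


Gain = 10*log10(903) = 29.56

29.56 dB


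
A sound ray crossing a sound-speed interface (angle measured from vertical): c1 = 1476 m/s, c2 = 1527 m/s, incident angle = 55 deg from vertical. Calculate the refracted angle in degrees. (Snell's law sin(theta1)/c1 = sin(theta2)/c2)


57.94 deg


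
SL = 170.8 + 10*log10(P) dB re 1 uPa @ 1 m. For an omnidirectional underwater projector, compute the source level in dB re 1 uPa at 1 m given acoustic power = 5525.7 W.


208.22 dB


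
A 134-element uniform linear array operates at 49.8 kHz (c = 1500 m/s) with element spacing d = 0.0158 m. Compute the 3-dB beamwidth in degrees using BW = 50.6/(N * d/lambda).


Step 1: lambda = 1500/49800 = 0.03012 m
Step 2: d/lambda = 0.0158/0.03012 = 0.5246
Step 3: BW = 50.6/(N * d/lambda) = 50.6/(134 * 0.5246) = 0.72

0.72 deg


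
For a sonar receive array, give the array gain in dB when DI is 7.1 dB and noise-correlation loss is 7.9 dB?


-0.8 dB


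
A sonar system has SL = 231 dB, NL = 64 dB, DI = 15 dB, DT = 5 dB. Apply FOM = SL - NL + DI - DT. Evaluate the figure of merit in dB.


177 dB


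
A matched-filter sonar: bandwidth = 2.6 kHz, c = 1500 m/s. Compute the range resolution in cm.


dR = c/(2*BW) = 1500 / (2 * 2.6e3) = 0.2885 m = 28.85 cm

28.85 cm


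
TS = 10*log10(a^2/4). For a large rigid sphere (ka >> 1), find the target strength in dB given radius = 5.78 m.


TS = 10*log10(5.78^2 / 4) = 10*log10(8.3521) = 9.22

9.22 dB


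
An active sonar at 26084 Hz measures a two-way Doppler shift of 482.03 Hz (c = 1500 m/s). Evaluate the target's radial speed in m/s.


From fd = 2*f*v/c, v = c*fd/(2*f) = 1500 * 482.03 / (2*26084) = 13.86

13.86 m/s


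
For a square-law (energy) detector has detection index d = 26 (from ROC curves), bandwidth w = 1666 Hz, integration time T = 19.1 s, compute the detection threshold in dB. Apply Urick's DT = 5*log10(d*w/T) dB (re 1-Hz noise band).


DT = 5*log10(d*w/T) = 5*log10(26 * 1666 / 19.1) = 5*log10(2267.85) = 16.78

16.78 dB


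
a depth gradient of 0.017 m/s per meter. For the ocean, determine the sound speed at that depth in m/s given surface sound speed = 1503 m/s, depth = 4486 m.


c = 1503 + 0.017 * 4486 = 1579.262

1579.262 m/s


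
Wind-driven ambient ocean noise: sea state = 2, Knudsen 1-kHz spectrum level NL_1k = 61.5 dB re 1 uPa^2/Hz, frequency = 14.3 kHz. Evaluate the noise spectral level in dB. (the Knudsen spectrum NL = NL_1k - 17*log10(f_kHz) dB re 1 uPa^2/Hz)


41.86 dB


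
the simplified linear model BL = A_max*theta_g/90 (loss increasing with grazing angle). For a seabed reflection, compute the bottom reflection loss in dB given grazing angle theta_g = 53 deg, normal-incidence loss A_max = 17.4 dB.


BL = A_max * theta_g / 90 = 17.4 * 53 / 90 = 10.25

10.25 dB


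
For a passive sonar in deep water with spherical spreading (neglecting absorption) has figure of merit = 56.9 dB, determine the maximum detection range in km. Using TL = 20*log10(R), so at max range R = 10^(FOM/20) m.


At max range FOM = TL, so 20*log10(R) = 56.9
R = 10^(56.9/20) = 699.84 m = 0.7 km

0.7 km


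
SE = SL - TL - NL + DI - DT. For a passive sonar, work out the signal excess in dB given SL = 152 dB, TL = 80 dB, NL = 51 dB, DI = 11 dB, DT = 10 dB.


SE = SL - TL - NL + DI - DT = 152 - 80 - 51 + 11 - 10 = 22

22 dB


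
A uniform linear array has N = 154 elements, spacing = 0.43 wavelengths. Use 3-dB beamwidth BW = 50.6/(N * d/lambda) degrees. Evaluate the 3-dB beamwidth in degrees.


BW = 50.6 / (154 * 0.43) = 50.6 / 66.22 = 0.76

0.76 deg


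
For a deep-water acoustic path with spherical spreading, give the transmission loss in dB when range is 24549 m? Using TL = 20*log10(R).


TL = 20*log10(24549) = 87.8

87.8 dB


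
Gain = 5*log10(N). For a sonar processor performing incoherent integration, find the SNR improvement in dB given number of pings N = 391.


Gain = 5*log10(391) = 12.96

12.96 dB


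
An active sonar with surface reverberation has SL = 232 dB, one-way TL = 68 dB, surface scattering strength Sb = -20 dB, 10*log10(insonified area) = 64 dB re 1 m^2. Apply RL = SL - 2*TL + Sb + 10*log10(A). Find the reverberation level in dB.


140 dB


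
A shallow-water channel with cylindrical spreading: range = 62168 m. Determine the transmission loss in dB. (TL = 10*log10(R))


47.94 dB


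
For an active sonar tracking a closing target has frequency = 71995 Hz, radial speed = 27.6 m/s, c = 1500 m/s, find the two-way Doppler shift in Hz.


fd = 2*f*v/c = 2 * 71995 * 27.6 / 1500 = 2649.42

2649.42 Hz


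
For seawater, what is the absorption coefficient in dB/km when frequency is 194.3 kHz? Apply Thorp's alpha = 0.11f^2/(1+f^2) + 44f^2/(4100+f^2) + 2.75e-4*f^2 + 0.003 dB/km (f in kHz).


f^2 = 37752.49
alpha = 0.11*37752.49/(1+37752.49) + 44*37752.49/(4100+37752.49) + 2.75e-4*37752.49 + 0.003 = 50.185

50.185 dB/km


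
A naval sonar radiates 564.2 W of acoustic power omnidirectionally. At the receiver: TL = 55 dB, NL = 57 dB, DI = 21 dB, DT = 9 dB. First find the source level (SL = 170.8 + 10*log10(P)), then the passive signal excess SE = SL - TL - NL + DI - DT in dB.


Step 1: SL = 170.8 + 10*log10(564.2) = 198.31 dB
Step 2: SE = SL - TL - NL + DI - DT = 198.31 - 55 - 57 + 21 - 9 = 98.31

98.31 dB


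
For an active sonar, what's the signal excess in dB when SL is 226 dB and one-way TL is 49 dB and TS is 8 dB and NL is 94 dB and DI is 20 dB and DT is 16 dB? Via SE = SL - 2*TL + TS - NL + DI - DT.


SE = SL - 2*TL + TS - NL + DI - DT = 226 - 2*49 + (8) - 94 + 20 - 16 = 46

46 dB


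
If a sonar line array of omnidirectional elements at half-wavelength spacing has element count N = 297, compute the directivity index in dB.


DI = 10*log10(297) = 24.73

24.73 dB


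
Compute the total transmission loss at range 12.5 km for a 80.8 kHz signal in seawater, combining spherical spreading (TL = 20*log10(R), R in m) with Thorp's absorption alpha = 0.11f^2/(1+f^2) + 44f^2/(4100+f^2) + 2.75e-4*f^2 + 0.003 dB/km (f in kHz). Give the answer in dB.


443.63 dB


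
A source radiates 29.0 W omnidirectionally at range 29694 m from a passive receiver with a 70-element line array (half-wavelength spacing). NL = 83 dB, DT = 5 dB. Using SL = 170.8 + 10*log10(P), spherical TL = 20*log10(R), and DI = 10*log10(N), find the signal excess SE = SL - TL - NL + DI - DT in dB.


26.42 dB


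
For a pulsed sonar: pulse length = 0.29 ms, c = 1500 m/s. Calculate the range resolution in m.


0.2175 m


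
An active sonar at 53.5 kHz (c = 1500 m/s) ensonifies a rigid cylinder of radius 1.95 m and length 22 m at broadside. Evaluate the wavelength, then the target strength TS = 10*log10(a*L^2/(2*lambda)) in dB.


Step 1: lambda = c/f = 1500/53500 = 0.02804 m
Step 2: TS = 10*log10(a*L^2/(2*lambda)) = 10*log10(1.95*22^2/(2*0.02804)) = 42.26

42.26 dB


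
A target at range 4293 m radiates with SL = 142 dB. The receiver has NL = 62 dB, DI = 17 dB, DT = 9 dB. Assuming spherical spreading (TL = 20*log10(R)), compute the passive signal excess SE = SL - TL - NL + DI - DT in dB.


15.34 dB


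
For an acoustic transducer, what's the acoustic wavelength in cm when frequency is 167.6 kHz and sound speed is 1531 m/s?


lambda = c/f = 1531 / 167600 = 0.0091 m = 0.91 cm

0.91 cm


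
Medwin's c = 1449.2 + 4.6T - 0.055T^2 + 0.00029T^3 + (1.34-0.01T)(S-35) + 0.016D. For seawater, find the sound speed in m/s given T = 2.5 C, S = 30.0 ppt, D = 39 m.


1454.41 m/s


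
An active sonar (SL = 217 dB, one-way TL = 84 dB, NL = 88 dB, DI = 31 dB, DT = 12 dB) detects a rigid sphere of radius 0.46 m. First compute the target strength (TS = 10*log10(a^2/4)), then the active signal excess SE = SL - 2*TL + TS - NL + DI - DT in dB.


Step 1: TS = 10*log10(0.46^2/4) = -12.77 dB
Step 2: SE = SL - 2*TL + TS - NL + DI - DT = 217 - 2*84 + (-12.77) - 88 + 31 - 12 = -32.77

-32.77 dB


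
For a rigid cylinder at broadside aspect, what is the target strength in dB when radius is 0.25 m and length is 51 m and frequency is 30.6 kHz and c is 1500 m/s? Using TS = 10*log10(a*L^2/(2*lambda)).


38.22 dB


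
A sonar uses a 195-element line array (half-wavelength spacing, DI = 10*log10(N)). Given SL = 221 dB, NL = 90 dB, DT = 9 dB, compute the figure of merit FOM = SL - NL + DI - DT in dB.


Step 1: DI = 10*log10(195) = 22.9 dB
Step 2: FOM = SL - NL + DI - DT = 221 - 90 + 22.9 - 9 = 144.9

144.9 dB


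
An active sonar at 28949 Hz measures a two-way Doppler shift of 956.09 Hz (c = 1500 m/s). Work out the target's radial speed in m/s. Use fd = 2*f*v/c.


From fd = 2*f*v/c, v = c*fd/(2*f) = 1500 * 956.09 / (2*28949) = 24.77

24.77 m/s


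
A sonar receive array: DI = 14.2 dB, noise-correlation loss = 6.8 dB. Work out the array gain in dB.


AG = DI - L_corr = 14.2 - 6.8 = 7.4

7.4 dB


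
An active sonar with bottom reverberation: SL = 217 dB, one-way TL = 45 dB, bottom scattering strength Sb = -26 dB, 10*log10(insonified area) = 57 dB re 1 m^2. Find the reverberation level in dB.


RL = SL - 2*TL + Sb + 10*log10(A) = 217 - 2*45 + (-26) + 57 = 158

158 dB


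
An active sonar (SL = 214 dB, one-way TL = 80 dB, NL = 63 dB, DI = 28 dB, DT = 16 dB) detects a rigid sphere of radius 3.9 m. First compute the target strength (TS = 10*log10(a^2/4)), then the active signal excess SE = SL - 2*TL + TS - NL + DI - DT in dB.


Step 1: TS = 10*log10(3.9^2/4) = 5.8 dB
Step 2: SE = SL - 2*TL + TS - NL + DI - DT = 214 - 2*80 + (5.8) - 63 + 28 - 16 = 8.8

8.8 dB


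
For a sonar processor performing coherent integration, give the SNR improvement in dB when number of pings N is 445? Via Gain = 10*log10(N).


26.48 dB


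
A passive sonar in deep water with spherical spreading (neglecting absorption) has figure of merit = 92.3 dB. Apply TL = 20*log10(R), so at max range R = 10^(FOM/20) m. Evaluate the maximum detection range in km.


At max range FOM = TL, so 20*log10(R) = 92.3
R = 10^(92.3/20) = 41209.75 m = 41.21 km

41.21 km


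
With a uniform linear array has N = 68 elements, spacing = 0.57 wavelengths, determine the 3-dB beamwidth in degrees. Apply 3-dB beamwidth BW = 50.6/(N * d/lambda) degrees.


1.31 deg


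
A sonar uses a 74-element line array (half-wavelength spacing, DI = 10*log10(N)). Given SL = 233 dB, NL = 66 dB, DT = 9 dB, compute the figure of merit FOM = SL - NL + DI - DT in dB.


Step 1: DI = 10*log10(74) = 18.69 dB
Step 2: FOM = SL - NL + DI - DT = 233 - 66 + 18.69 - 9 = 176.69

176.69 dB


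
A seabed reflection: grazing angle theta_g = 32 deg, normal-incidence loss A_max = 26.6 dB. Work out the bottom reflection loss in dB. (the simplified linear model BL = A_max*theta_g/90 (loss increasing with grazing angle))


BL = A_max * theta_g / 90 = 26.6 * 32 / 90 = 9.46

9.46 dB


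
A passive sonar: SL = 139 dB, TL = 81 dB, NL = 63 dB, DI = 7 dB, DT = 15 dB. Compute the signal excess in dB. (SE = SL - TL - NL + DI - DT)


SE = SL - TL - NL + DI - DT = 139 - 81 - 63 + 7 - 15 = -13

-13 dB


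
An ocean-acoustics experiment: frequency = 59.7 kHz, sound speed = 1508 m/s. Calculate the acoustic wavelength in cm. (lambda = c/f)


2.53 cm


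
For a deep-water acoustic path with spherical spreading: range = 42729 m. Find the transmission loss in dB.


92.61 dB


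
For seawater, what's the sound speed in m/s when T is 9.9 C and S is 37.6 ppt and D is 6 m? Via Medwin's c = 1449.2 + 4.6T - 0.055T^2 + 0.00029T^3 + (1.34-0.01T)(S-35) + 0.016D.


1492.95 m/s


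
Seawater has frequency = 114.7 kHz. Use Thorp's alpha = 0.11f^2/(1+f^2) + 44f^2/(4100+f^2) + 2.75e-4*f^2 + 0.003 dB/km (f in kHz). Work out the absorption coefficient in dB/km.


37.277 dB/km


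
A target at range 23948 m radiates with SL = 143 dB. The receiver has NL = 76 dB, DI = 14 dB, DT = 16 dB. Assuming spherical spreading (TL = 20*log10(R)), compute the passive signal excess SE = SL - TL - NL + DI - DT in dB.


Step 1: TL = 20*log10(23948) = 87.59 dB
Step 2: SE = 143 - 87.59 - 76 + 14 - 16 = -22.59

-22.59 dB


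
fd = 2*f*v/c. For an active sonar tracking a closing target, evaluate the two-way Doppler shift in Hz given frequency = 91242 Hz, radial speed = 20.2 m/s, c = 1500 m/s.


fd = 2*f*v/c = 2 * 91242 * 20.2 / 1500 = 2457.45

2457.45 Hz


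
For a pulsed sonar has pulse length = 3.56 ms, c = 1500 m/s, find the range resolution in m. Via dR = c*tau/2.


2.67 m


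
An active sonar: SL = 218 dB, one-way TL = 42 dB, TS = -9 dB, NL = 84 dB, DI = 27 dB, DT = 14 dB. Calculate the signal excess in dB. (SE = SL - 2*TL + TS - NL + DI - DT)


SE = SL - 2*TL + TS - NL + DI - DT = 218 - 2*42 + (-9) - 84 + 27 - 14 = 54

54 dB


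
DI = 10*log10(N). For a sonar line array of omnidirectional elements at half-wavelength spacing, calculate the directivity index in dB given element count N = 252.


DI = 10*log10(252) = 24.01

24.01 dB


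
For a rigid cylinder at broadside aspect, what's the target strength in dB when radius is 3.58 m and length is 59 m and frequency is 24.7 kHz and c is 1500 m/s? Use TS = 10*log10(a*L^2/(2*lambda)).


lambda = 1500/24700 = 0.06073 m
TS = 10*log10(3.58*59^2/(2*0.06073)) = 50.11

50.11 dB


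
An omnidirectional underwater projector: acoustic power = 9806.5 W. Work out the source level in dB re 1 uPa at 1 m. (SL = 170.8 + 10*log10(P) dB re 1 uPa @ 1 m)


SL = 170.8 + 10*log10(9806.5) = 170.8 + 39.92 = 210.72

210.72 dB


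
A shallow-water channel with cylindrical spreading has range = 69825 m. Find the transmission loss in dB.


TL = 10*log10(69825) = 48.44

48.44 dB


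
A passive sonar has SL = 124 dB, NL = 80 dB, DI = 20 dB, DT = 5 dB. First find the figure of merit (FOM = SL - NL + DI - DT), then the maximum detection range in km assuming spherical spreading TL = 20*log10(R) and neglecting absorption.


Step 1: FOM = SL - NL + DI - DT = 124 - 80 + 20 - 5 = 59 dB
Step 2: at max range FOM = TL = 20*log10(R), so R = 10^(59/20) = 891.25 m = 0.89 km

0.89 km


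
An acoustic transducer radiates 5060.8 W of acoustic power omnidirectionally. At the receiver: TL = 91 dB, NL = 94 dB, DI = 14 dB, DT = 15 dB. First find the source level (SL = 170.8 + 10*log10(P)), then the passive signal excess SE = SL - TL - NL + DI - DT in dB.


Step 1: SL = 170.8 + 10*log10(5060.8) = 207.84 dB
Step 2: SE = SL - TL - NL + DI - DT = 207.84 - 91 - 94 + 14 - 15 = 21.84

21.84 dB


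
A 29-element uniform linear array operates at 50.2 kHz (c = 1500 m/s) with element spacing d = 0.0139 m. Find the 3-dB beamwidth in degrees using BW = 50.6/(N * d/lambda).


Step 1: lambda = 1500/50200 = 0.02988 m
Step 2: d/lambda = 0.0139/0.02988 = 0.4652
Step 3: BW = 50.6/(N * d/lambda) = 50.6/(29 * 0.4652) = 3.75

3.75 deg


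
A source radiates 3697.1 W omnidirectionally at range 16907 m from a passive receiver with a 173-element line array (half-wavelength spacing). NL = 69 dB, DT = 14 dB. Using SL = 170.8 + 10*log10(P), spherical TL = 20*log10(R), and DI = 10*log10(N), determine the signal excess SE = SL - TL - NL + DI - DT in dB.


61.3 dB


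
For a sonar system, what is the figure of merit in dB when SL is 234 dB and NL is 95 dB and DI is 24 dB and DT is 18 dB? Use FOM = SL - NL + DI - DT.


FOM = SL - NL + DI - DT = 234 - 95 + 24 - 18 = 145

145 dB


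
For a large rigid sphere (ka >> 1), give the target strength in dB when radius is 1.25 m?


-4.08 dB


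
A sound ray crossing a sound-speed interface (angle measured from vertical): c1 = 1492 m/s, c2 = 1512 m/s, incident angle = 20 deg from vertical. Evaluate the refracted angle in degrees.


20.28 deg


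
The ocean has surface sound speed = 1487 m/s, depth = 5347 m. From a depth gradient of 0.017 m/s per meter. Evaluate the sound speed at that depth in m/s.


1577.899 m/s


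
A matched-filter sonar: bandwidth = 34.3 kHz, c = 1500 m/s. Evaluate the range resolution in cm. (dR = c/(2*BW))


dR = c/(2*BW) = 1500 / (2 * 34.3e3) = 0.0219 m = 2.19 cm

2.19 cm
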